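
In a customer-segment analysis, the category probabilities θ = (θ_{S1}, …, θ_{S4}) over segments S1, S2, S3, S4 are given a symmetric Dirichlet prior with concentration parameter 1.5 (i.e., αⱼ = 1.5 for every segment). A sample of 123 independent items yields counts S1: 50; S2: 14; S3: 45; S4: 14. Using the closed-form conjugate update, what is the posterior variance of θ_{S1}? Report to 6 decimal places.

The Dirichlet prior is conjugate to the Multinomial likelihood: each posterior αⱼ = prior αⱼ + observed count nⱼ.
Posterior concentration: (51.5, 15.5, 46.5, 15.5), total = 129.0.
Var[θ_j] = α_j(Σα−α_j)/((Σα)²(Σα+1)) = 51.5·77.5/(129.0²·130.0) = 0.001845.

0.001845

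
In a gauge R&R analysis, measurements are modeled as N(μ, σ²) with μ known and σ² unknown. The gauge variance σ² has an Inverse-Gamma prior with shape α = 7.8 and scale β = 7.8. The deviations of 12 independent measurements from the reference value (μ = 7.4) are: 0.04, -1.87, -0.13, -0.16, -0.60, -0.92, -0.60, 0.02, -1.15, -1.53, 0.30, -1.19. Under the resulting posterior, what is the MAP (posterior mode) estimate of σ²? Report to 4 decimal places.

With known mean μ and an Inverse-Gamma(α, β) prior on σ², the Normal likelihood is conjugate: posterior is Inv-Gamma(α + n/2, β + Σ(xᵢ−μ)²/2).
Σ(xᵢ−μ)² = (0.04)² + (-1.87)² + (-0.13)² + (-0.16)² + (-0.60)² + (-0.92)² + (-0.60)² + (0.02)² + (-1.15)² + (-1.53)² + (0.30)² + (-1.19)² = 10.2773.
Posterior: Inv-Gamma(7.8 + 12/2, 7.8 + 10.2773/2) = Inv-Gamma(13.80, 12.93865).
Mode = β/(α+1) = 12.93865/14.80 = 0.8742.

0.8742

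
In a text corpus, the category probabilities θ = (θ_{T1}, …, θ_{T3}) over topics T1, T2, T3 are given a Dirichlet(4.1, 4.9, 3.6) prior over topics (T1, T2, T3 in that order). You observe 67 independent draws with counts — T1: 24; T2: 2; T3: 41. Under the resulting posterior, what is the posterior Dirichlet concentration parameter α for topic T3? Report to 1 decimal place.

44.6

The Dirichlet prior is conjugate to the Multinomial likelihood: each posterior αⱼ = prior αⱼ + observed count nⱼ.
Posterior concentration: (28.1, 6.9, 44.6), total = 79.6.
α_{T3} = 3.6 + 41 = 44.6.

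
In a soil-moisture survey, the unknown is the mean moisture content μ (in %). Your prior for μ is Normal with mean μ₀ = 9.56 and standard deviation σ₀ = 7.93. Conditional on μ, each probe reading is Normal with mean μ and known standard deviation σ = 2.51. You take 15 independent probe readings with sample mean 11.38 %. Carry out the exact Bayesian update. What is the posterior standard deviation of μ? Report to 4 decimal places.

0.6459

For Normal data with known variance σ², a Normal(μ₀, σ₀²) prior on μ is conjugate. Posterior precision = 1/σ₀² + n/σ²; posterior mean is the precision-weighted average of μ₀ and x̄.
σ₀² = 7.93² = 62.8849, σ² = 2.51² = 6.3001; σ² + n·σ₀² = 6.3001 + 15·62.8849 = 949.5736.
Posterior precision = 1/σ₀² + n/σ² = 1/62.8849 + 15/6.3001 = (σ² + n·σ₀²)/(σ₀²σ²) = 949.5736/(62.8849·6.3001); posterior variance σₙ² = σ₀²σ²/(σ² + n·σ₀²) = 62.8849·6.3001/949.5736 = 0.417220.
Posterior SD = √σₙ² = √(62.8849·6.3001/949.5736) = 0.6459.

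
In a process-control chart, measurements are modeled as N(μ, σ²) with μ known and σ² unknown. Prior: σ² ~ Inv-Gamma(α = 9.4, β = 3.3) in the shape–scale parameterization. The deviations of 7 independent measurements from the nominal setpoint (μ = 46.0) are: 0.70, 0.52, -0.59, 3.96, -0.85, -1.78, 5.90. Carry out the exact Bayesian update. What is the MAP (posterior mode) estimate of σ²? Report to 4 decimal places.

With known mean μ and an Inverse-Gamma(α, β) prior on σ², the Normal likelihood is conjugate: posterior is Inv-Gamma(α + n/2, β + Σ(xᵢ−μ)²/2).
Σ(xᵢ−μ)² = (0.70)² + (0.52)² + (-0.59)² + (3.96)² + (-0.85)² + (-1.78)² + (5.90)² = 55.4910.
Posterior: Inv-Gamma(9.4 + 7/2, 3.3 + 55.4910/2) = Inv-Gamma(12.90, 31.04550).
Mode = β/(α+1) = 31.04550/13.90 = 2.2335.

2.2335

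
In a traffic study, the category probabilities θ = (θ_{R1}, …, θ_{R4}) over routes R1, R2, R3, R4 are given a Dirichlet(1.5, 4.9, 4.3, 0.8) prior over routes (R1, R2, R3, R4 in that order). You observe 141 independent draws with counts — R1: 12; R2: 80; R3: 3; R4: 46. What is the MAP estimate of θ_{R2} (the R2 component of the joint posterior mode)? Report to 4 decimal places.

The Dirichlet prior is conjugate to the Multinomial likelihood: each posterior αⱼ = prior αⱼ + observed count nⱼ.
Posterior concentration: (13.5, 84.9, 7.3, 46.8), total = 152.5.
Joint mode component: (α_{R2}−1)/(Σα−K) = 83.9/148.5 = 0.5650.

0.5650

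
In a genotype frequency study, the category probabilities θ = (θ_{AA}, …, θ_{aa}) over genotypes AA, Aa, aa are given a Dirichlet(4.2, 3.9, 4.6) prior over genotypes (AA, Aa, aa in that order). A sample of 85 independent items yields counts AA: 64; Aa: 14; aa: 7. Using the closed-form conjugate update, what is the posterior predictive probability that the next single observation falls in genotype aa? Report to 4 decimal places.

0.1187

The Dirichlet prior is conjugate to the Multinomial likelihood: each posterior αⱼ = prior αⱼ + observed count nⱼ.
Posterior concentration: (68.2, 17.9, 11.6), total = 97.7.
P(next = aa | data) = α_{aa}/Σα = 0.1187.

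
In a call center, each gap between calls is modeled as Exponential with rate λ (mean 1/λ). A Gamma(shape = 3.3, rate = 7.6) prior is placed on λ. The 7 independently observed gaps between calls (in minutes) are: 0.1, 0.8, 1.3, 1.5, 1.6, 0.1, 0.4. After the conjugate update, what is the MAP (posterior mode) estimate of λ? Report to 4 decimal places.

0.6940

With a Gamma(shape α, rate β) prior on the exponential rate λ, the posterior after n observations with total T = Σxᵢ is Gamma(α+n, β+T).
Sum of observations T = 5.8 minutes; n = 7.
Posterior: Gamma(3.3+7, 7.6+5.8) = Gamma(10.3, 13.4).
Mode = (α−1)/β = 0.6940.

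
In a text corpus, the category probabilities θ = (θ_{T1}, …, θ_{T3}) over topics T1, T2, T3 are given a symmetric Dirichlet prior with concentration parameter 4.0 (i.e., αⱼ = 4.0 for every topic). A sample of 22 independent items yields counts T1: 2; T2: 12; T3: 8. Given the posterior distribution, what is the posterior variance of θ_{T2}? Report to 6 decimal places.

The Dirichlet prior is conjugate to the Multinomial likelihood: each posterior αⱼ = prior αⱼ + observed count nⱼ.
Posterior concentration: (6.0, 16.0, 12.0), total = 34.0.
Var[θ_j] = α_j(Σα−α_j)/((Σα)²(Σα+1)) = 16.0·18.0/(34.0²·35.0) = 0.007118.

0.007118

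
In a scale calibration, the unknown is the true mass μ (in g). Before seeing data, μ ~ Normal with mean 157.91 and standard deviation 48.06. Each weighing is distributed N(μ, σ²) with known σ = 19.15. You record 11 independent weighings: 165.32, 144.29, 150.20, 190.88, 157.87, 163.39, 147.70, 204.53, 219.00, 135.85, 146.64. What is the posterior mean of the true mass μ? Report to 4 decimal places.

For Normal data with known variance σ², a Normal(μ₀, σ₀²) prior on μ is conjugate. Posterior precision = 1/σ₀² + n/σ²; posterior mean is the precision-weighted average of μ₀ and x̄.
Σxᵢ = 165.32 + 144.29 + 150.20 + 190.88 + 157.87 + 163.39 + 147.70 + 204.53 + 219.00 + 135.85 + 146.64 = 1825.67, so n·x̄ = 1825.67.
σ₀² = 48.06² = 2309.7636, σ² = 19.15² = 366.7225; σ² + n·σ₀² = 366.7225 + 11·2309.7636 = 25774.1221.
Posterior mean = (μ₀/σ₀² + n·x̄/σ²)/(1/σ₀² + n/σ²) = (σ²·μ₀ + σ₀²·n·x̄)/(σ² + n·σ₀²) = (366.7225·157.91 + 2309.7636·1825.67)/25774.1221 = 4274775.261587/25774.1221 = 165.8553.

165.8553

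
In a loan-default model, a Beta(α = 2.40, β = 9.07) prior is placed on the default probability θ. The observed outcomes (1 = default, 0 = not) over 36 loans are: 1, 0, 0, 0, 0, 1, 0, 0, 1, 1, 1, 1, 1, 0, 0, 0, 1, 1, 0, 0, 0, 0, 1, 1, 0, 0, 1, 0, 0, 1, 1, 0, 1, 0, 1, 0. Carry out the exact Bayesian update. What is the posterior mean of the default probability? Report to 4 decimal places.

The Beta prior is conjugate to a Binomial/Bernoulli likelihood; the update adds successes to α and failures to β.
Posterior: Beta(α+k, β+n−k) = Beta(2.40+16, 9.07+20) = Beta(18.40, 29.07).
Posterior mean = α/(α+β) = 18.40/47.47 = 0.3876.

0.3876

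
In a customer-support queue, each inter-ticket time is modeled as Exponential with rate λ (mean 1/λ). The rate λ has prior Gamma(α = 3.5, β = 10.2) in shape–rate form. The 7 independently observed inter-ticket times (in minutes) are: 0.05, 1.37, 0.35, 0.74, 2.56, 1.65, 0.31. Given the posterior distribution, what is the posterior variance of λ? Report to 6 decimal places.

With a Gamma(shape α, rate β) prior on the exponential rate λ, the posterior after n observations with total T = Σxᵢ is Gamma(α+n, β+T).
Sum of observations T = 7.03 minutes; n = 7.
Posterior: Gamma(3.5+7, 10.2+7.03) = Gamma(10.5, 17.23).
Var = α/β² = 0.035369.

0.035369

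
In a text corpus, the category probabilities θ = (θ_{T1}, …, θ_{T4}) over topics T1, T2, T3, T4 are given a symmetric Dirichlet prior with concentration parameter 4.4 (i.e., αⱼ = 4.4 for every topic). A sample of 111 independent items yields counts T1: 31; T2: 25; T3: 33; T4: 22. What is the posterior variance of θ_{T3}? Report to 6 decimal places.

0.001591

The Dirichlet prior is conjugate to the Multinomial likelihood: each posterior αⱼ = prior αⱼ + observed count nⱼ.
Posterior concentration: (35.4, 29.4, 37.4, 26.4), total = 128.6.
Var[θ_j] = α_j(Σα−α_j)/((Σα)²(Σα+1)) = 37.4·91.2/(128.6²·129.6) = 0.001591.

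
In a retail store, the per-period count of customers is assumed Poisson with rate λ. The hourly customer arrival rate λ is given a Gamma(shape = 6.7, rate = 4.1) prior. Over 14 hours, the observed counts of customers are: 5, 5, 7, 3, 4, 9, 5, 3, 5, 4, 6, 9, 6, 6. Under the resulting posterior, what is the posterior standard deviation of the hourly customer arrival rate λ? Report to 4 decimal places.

With a Gamma(shape α, rate β) prior, the Poisson likelihood is conjugate: the posterior is Gamma(α + ΣXᵢ, β + n).
Sum of counts S = 77 over n = 14 hours.
Posterior: Gamma(α+S, β+n) = Gamma(6.7+77, 4.1+14) = Gamma(83.7, 18.1).
SD = √α/β = √83.7/18.1 = 0.5055.

0.5055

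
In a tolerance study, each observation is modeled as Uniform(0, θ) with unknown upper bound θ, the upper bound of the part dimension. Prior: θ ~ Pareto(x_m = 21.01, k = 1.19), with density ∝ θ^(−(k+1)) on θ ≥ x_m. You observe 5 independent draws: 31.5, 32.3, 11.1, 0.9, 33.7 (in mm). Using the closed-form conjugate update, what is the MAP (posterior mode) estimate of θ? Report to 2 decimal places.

33.70

A Pareto(scale x_m, shape k) prior on the upper bound θ of Uniform(0, θ) is conjugate: posterior is Pareto(max(x_m, max xᵢ), k + n).
Sample maximum = 33.7; prior scale x_m = 21.01 → posterior scale = max = 33.70.
Posterior shape = 1.19 + 5 = 6.19.
The Pareto density is decreasing on [x_m, ∞), so the mode is x_m = 33.70.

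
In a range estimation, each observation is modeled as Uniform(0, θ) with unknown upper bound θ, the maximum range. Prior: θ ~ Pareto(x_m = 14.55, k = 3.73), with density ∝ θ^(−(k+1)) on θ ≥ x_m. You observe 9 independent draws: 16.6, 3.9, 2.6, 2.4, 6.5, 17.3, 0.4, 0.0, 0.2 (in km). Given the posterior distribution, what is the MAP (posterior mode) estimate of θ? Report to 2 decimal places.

17.30

A Pareto(scale x_m, shape k) prior on the upper bound θ of Uniform(0, θ) is conjugate: posterior is Pareto(max(x_m, max xᵢ), k + n).
Sample maximum = 17.3; prior scale x_m = 14.55 → posterior scale = max = 17.30.
Posterior shape = 3.73 + 9 = 12.73.
The Pareto density is decreasing on [x_m, ∞), so the mode is x_m = 17.30.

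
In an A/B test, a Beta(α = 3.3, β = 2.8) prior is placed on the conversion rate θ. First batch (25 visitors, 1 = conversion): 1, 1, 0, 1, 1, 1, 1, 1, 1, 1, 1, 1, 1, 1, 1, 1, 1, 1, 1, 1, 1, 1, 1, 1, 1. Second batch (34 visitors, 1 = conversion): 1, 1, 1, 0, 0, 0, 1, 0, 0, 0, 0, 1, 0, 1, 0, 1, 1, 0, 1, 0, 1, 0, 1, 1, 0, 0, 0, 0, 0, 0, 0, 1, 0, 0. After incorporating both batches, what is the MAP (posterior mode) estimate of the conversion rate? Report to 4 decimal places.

0.6228

The Beta prior is conjugate to a Binomial/Bernoulli likelihood; the update adds successes to α and failures to β.
After batch 1: Beta(3.3+24, 2.8+1) = Beta(27.3, 3.8).
After batch 2: Beta(27.3+13, 3.8+21) = Beta(40.3, 24.8).
Mode of Beta(a,b) for a,b>1 is (a−1)/(a+b−2) = 39.3/63.1 = 0.6228.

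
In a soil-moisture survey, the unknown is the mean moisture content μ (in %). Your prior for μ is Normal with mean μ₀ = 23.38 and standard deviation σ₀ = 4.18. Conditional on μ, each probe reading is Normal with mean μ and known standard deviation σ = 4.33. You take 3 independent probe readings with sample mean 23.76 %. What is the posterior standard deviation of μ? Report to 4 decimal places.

For Normal data with known variance σ², a Normal(μ₀, σ₀²) prior on μ is conjugate. Posterior precision = 1/σ₀² + n/σ²; posterior mean is the precision-weighted average of μ₀ and x̄.
σ₀² = 4.18² = 17.4724, σ² = 4.33² = 18.7489; σ² + n·σ₀² = 18.7489 + 3·17.4724 = 71.1661.
Posterior precision = 1/σ₀² + n/σ² = 1/17.4724 + 3/18.7489 = (σ² + n·σ₀²)/(σ₀²σ²) = 71.1661/(17.4724·18.7489); posterior variance σₙ² = σ₀²σ²/(σ² + n·σ₀²) = 17.4724·18.7489/71.1661 = 4.603151.
Posterior SD = √σₙ² = √(17.4724·18.7489/71.1661) = 2.1455.

2.1455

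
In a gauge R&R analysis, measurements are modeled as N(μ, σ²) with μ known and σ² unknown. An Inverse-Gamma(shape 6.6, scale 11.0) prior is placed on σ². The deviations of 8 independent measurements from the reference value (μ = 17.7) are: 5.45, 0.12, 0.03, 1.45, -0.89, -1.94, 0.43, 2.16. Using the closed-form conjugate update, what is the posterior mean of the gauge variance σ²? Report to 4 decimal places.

With known mean μ and an Inverse-Gamma(α, β) prior on σ², the Normal likelihood is conjugate: posterior is Inv-Gamma(α + n/2, β + Σ(xᵢ−μ)²/2).
Σ(xᵢ−μ)² = (5.45)² + (0.12)² + (0.03)² + (1.45)² + (-0.89)² + (-1.94)² + (0.43)² + (2.16)² = 41.2265.
Posterior: Inv-Gamma(6.6 + 8/2, 11.0 + 41.2265/2) = Inv-Gamma(10.60, 31.61325).
E[σ²|data] = β/(α−1) = 31.61325/9.60 = 3.2930.

3.2930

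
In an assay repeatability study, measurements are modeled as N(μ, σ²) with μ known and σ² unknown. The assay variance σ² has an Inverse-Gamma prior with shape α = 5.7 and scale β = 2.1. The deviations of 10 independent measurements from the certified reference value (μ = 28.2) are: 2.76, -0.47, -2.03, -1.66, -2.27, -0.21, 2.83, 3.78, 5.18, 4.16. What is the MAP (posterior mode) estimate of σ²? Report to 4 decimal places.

3.8695

With known mean μ and an Inverse-Gamma(α, β) prior on σ², the Normal likelihood is conjugate: posterior is Inv-Gamma(α + n/2, β + Σ(xᵢ−μ)²/2).
Σ(xᵢ−μ)² = (2.76)² + (-0.47)² + (-2.03)² + (-1.66)² + (-2.27)² + (-0.21)² + (2.83)² + (3.78)² + (5.18)² + (4.16)² = 86.3473.
Posterior: Inv-Gamma(5.7 + 10/2, 2.1 + 86.3473/2) = Inv-Gamma(10.70, 45.27365).
Mode = β/(α+1) = 45.27365/11.70 = 3.8695.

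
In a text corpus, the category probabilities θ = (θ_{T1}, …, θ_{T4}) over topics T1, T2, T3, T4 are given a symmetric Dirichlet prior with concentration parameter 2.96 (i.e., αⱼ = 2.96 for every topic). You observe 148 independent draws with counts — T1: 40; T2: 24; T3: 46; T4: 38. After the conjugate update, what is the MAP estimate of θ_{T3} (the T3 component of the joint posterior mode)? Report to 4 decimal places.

The Dirichlet prior is conjugate to the Multinomial likelihood: each posterior αⱼ = prior αⱼ + observed count nⱼ.
Posterior concentration: (42.96, 26.96, 48.96, 40.96), total = 159.84.
Joint mode component: (α_{T3}−1)/(Σα−K) = 47.96/155.84 = 0.3078.

0.3078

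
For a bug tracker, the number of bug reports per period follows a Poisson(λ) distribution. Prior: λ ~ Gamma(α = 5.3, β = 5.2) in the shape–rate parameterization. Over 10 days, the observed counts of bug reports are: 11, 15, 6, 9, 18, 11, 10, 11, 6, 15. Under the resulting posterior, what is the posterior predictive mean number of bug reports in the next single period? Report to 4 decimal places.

With a Gamma(shape α, rate β) prior, the Poisson likelihood is conjugate: the posterior is Gamma(α + ΣXᵢ, β + n).
Sum of counts S = 112 over n = 10 days.
Posterior: Gamma(α+S, β+n) = Gamma(5.3+112, 5.2+10) = Gamma(117.3, 15.2).
The predictive distribution for one future period is NegBinom with mean α/β = 7.7171.

7.7171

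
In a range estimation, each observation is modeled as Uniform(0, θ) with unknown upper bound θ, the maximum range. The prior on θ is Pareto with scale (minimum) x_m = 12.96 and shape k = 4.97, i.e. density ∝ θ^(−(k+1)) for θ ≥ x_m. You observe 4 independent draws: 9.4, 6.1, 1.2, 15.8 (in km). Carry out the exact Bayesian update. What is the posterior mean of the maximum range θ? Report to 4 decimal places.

17.7824

A Pareto(scale x_m, shape k) prior on the upper bound θ of Uniform(0, θ) is conjugate: posterior is Pareto(max(x_m, max xᵢ), k + n).
Sample maximum = 15.8; prior scale x_m = 12.96 → posterior scale = max = 15.80.
Posterior shape = 4.97 + 4 = 8.97.
E[θ|data] = k·x_m/(k−1) = 8.97·15.80/7.97 = 17.7824.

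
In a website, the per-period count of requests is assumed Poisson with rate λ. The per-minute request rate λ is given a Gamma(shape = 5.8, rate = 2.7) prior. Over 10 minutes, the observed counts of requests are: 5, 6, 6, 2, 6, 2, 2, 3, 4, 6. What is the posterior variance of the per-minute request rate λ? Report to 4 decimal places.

With a Gamma(shape α, rate β) prior, the Poisson likelihood is conjugate: the posterior is Gamma(α + ΣXᵢ, β + n).
Sum of counts S = 42 over n = 10 minutes.
Posterior: Gamma(α+S, β+n) = Gamma(5.8+42, 2.7+10) = Gamma(47.8, 12.7).
Var = α/β² = 47.8/12.7² = 0.2964.

0.2964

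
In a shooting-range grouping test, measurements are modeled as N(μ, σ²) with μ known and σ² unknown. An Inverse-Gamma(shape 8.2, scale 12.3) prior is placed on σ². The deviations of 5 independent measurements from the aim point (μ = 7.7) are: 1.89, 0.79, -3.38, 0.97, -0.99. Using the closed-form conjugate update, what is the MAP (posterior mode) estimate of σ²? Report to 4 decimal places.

With known mean μ and an Inverse-Gamma(α, β) prior on σ², the Normal likelihood is conjugate: posterior is Inv-Gamma(α + n/2, β + Σ(xᵢ−μ)²/2).
Σ(xᵢ−μ)² = (1.89)² + (0.79)² + (-3.38)² + (0.97)² + (-0.99)² = 17.5416.
Posterior: Inv-Gamma(8.2 + 5/2, 12.3 + 17.5416/2) = Inv-Gamma(10.70, 21.07080).
Mode = β/(α+1) = 21.07080/11.70 = 1.8009.

1.8009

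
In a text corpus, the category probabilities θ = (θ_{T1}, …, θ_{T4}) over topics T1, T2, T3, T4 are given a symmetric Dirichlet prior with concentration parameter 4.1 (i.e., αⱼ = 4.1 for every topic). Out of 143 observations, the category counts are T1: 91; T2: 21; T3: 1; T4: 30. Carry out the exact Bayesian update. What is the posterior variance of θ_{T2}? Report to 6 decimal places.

The Dirichlet prior is conjugate to the Multinomial likelihood: each posterior αⱼ = prior αⱼ + observed count nⱼ.
Posterior concentration: (95.1, 25.1, 5.1, 34.1), total = 159.4.
Var[θ_j] = α_j(Σα−α_j)/((Σα)²(Σα+1)) = 25.1·134.3/(159.4²·160.4) = 0.000827.

0.000827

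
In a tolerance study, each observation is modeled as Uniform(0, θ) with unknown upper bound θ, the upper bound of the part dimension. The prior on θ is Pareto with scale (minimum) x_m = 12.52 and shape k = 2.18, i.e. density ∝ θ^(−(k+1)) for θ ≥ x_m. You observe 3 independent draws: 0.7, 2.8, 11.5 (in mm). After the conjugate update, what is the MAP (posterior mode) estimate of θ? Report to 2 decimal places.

A Pareto(scale x_m, shape k) prior on the upper bound θ of Uniform(0, θ) is conjugate: posterior is Pareto(max(x_m, max xᵢ), k + n).
Sample maximum = 11.5; prior scale x_m = 12.52 → posterior scale = max = 12.52.
Posterior shape = 2.18 + 3 = 5.18.
The Pareto density is decreasing on [x_m, ∞), so the mode is x_m = 12.52.

12.52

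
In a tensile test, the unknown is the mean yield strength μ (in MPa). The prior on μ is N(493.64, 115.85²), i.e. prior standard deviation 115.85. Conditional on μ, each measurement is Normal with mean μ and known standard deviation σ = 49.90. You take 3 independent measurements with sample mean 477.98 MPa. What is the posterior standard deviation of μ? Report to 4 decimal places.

For Normal data with known variance σ², a Normal(μ₀, σ₀²) prior on μ is conjugate. Posterior precision = 1/σ₀² + n/σ²; posterior mean is the precision-weighted average of μ₀ and x̄.
σ₀² = 115.85² = 13421.2225, σ² = 49.90² = 2490.01; σ² + n·σ₀² = 2490.01 + 3·13421.2225 = 42753.6775.
Posterior precision = 1/σ₀² + n/σ² = 1/13421.2225 + 3/2490.01 = (σ² + n·σ₀²)/(σ₀²σ²) = 42753.6775/(13421.2225·2490.01); posterior variance σₙ² = σ₀²σ²/(σ² + n·σ₀²) = 13421.2225·2490.01/42753.6775 = 781.663244.
Posterior SD = √σₙ² = √(13421.2225·2490.01/42753.6775) = 27.9582.

27.9582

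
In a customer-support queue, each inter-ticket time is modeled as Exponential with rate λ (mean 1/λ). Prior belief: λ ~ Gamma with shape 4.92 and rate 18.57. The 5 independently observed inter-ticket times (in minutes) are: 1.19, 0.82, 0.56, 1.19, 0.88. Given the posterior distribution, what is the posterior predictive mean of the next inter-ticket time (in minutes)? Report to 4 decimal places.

With a Gamma(shape α, rate β) prior on the exponential rate λ, the posterior after n observations with total T = Σxᵢ is Gamma(α+n, β+T).
Sum of observations T = 4.64 minutes; n = 5.
Posterior: Gamma(4.92+5, 18.57+4.64) = Gamma(9.92, 23.21).
The predictive distribution for the next observation is Lomax; its mean is β/(α−1) = 23.21/8.92 = 2.6020.

2.6020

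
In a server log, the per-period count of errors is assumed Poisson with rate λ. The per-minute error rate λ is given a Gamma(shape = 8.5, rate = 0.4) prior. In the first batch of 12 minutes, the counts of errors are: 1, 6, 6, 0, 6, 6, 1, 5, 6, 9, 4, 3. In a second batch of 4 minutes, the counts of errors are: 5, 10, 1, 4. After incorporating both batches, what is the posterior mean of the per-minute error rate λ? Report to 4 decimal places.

4.9695

With a Gamma(shape α, rate β) prior, the Poisson likelihood is conjugate: the posterior is Gamma(α + ΣXᵢ, β + n).
Batch 1: sum of counts S = 53 over n = 12 minutes.
After batch 1: Gamma(α+S, β+n) = Gamma(8.5+53, 0.4+12) = Gamma(61.5, 12.4).
Batch 2: sum of counts S = 20 over n = 4 minutes.
After batch 2: Gamma(α+S, β+n) = Gamma(61.5+20, 12.4+4) = Gamma(81.5, 16.4).
Posterior mean = α/β = 81.5/16.4 = 4.9695.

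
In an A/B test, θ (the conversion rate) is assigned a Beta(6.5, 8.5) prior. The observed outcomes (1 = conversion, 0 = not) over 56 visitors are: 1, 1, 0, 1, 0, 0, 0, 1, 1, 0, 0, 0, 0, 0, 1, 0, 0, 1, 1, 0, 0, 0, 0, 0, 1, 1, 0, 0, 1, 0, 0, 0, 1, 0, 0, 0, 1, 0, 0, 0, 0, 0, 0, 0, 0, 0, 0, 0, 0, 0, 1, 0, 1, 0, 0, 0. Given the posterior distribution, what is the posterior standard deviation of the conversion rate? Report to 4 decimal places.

0.0541

The Beta prior is conjugate to a Binomial/Bernoulli likelihood; the update adds successes to α and failures to β.
Posterior: Beta(α+k, β+n−k) = Beta(6.5+15, 8.5+41) = Beta(21.5, 49.5).
Var = αβ/((α+β)²(α+β+1)) = 21.5·49.5/(71.0²·72.0) = 0.00293221; SD = √0.00293221 = 0.0541.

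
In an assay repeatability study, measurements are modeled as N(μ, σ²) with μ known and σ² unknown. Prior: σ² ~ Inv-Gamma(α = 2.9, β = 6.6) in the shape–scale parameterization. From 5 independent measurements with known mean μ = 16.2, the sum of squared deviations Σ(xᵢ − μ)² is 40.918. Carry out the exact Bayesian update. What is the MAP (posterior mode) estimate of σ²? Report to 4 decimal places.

With known mean μ and an Inverse-Gamma(α, β) prior on σ², the Normal likelihood is conjugate: posterior is Inv-Gamma(α + n/2, β + Σ(xᵢ−μ)²/2).
Posterior: Inv-Gamma(2.9 + 5/2, 6.6 + 40.918/2) = Inv-Gamma(5.40, 27.0590).
Mode = β/(α+1) = 27.0590/6.40 = 4.2280.

4.2280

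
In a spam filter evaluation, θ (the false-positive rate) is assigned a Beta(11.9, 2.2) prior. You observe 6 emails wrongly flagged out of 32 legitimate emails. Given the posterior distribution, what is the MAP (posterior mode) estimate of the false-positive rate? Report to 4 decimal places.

The Beta prior is conjugate to a Binomial/Bernoulli likelihood; the update adds successes to α and failures to β.
Posterior: Beta(α+k, β+n−k) = Beta(11.9+6, 2.2+26) = Beta(17.9, 28.2).
Mode of Beta(a,b) for a,b>1 is (a−1)/(a+b−2) = 16.9/44.1 = 0.3832.

0.3832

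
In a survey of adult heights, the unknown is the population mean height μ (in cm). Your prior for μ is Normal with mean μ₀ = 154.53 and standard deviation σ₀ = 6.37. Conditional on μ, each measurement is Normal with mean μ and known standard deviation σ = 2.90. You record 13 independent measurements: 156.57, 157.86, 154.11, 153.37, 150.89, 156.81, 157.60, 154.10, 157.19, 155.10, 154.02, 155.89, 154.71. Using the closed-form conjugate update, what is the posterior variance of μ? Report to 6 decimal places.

0.636771

For Normal data with known variance σ², a Normal(μ₀, σ₀²) prior on μ is conjugate. Posterior precision = 1/σ₀² + n/σ²; posterior mean is the precision-weighted average of μ₀ and x̄.
σ₀² = 6.37² = 40.5769, σ² = 2.90² = 8.41; σ² + n·σ₀² = 8.41 + 13·40.5769 = 535.9097.
Posterior precision = 1/σ₀² + n/σ² = 1/40.5769 + 13/8.41 = (σ² + n·σ₀²)/(σ₀²σ²) = 535.9097/(40.5769·8.41); posterior variance σₙ² = σ₀²σ²/(σ² + n·σ₀²) = 40.5769·8.41/535.9097 = 0.636771.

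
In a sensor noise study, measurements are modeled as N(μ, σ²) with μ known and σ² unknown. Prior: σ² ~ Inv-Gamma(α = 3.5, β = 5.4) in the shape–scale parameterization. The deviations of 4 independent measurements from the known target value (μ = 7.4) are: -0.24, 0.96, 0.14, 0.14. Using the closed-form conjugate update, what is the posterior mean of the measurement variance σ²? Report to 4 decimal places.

1.3132

With known mean μ and an Inverse-Gamma(α, β) prior on σ², the Normal likelihood is conjugate: posterior is Inv-Gamma(α + n/2, β + Σ(xᵢ−μ)²/2).
Σ(xᵢ−μ)² = (-0.24)² + (0.96)² + (0.14)² + (0.14)² = 1.0184.
Posterior: Inv-Gamma(3.5 + 4/2, 5.4 + 1.0184/2) = Inv-Gamma(5.50, 5.90920).
E[σ²|data] = β/(α−1) = 5.90920/4.50 = 1.3132.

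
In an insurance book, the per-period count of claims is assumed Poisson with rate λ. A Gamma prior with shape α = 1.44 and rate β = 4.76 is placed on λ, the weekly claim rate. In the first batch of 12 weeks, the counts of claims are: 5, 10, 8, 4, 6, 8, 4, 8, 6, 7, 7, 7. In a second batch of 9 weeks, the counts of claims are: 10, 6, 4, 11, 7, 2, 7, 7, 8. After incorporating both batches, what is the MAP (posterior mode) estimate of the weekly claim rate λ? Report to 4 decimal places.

5.5295

With a Gamma(shape α, rate β) prior, the Poisson likelihood is conjugate: the posterior is Gamma(α + ΣXᵢ, β + n).
Batch 1: sum of counts S = 80 over n = 12 weeks.
After batch 1: Gamma(α+S, β+n) = Gamma(1.44+80, 4.76+12) = Gamma(81.44, 16.76).
Batch 2: sum of counts S = 62 over n = 9 weeks.
After batch 2: Gamma(α+S, β+n) = Gamma(81.44+62, 16.76+9) = Gamma(143.44, 25.76).
Mode of Gamma(α,β) for α≥1 is (α−1)/β = 142.44/25.76 = 5.5295.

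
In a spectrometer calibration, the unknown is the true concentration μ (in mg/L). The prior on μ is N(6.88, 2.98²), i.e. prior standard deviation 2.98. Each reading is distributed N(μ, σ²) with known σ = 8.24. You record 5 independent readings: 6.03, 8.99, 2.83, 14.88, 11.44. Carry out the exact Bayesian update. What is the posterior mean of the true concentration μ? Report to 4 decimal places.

7.6526

For Normal data with known variance σ², a Normal(μ₀, σ₀²) prior on μ is conjugate. Posterior precision = 1/σ₀² + n/σ²; posterior mean is the precision-weighted average of μ₀ and x̄.
Σxᵢ = 6.03 + 8.99 + 2.83 + 14.88 + 11.44 = 44.17, so n·x̄ = 44.17.
σ₀² = 2.98² = 8.8804, σ² = 8.24² = 67.8976; σ² + n·σ₀² = 67.8976 + 5·8.8804 = 112.2996.
Posterior mean = (μ₀/σ₀² + n·x̄/σ²)/(1/σ₀² + n/σ²) = (σ²·μ₀ + σ₀²·n·x̄)/(σ² + n·σ₀²) = (67.8976·6.88 + 8.8804·44.17)/112.2996 = 859.382756/112.2996 = 7.6526.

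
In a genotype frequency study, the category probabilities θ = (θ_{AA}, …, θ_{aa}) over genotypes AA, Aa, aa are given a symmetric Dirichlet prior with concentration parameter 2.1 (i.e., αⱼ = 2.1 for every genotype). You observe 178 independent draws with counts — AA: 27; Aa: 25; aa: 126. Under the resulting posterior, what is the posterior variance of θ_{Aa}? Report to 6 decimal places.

0.000677

The Dirichlet prior is conjugate to the Multinomial likelihood: each posterior αⱼ = prior αⱼ + observed count nⱼ.
Posterior concentration: (29.1, 27.1, 128.1), total = 184.3.
Var[θ_j] = α_j(Σα−α_j)/((Σα)²(Σα+1)) = 27.1·157.2/(184.3²·185.3) = 0.000677.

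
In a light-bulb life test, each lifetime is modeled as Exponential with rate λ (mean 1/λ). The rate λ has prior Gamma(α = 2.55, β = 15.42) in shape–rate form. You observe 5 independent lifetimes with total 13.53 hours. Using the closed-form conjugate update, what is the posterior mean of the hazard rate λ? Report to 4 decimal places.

0.2608

With a Gamma(shape α, rate β) prior on the exponential rate λ, the posterior after n observations with total T = Σxᵢ is Gamma(α+n, β+T).
Posterior: Gamma(2.55+5, 15.42+13.53) = Gamma(7.55, 28.95).
Posterior mean of λ = α/β = 7.55/28.95 = 0.2608.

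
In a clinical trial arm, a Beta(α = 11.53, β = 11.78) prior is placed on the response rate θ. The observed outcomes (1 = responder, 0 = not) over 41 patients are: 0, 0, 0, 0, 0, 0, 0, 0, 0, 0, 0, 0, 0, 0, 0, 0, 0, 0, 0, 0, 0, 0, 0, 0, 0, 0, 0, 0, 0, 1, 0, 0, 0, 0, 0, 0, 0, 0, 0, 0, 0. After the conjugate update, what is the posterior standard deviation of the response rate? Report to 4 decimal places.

0.0490

The Beta prior is conjugate to a Binomial/Bernoulli likelihood; the update adds successes to α and failures to β.
Posterior: Beta(α+k, β+n−k) = Beta(11.53+1, 11.78+40) = Beta(12.53, 51.78).
Var = αβ/((α+β)²(α+β+1)) = 12.53·51.78/(64.31²·65.31) = 0.00240202; SD = √0.00240202 = 0.0490.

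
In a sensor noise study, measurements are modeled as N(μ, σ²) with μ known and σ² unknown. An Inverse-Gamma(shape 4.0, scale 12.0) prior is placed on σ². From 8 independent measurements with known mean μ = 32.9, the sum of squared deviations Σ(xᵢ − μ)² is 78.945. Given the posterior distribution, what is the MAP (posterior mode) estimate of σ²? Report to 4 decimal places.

With known mean μ and an Inverse-Gamma(α, β) prior on σ², the Normal likelihood is conjugate: posterior is Inv-Gamma(α + n/2, β + Σ(xᵢ−μ)²/2).
Posterior: Inv-Gamma(4.0 + 8/2, 12.0 + 78.945/2) = Inv-Gamma(8.00, 51.4725).
Mode = β/(α+1) = 51.4725/9.00 = 5.7192.

5.7192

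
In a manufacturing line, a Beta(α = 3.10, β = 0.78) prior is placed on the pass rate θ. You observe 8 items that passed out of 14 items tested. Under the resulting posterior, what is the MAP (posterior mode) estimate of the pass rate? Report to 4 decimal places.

0.6360

The Beta prior is conjugate to a Binomial/Bernoulli likelihood; the update adds successes to α and failures to β.
Posterior: Beta(α+k, β+n−k) = Beta(3.10+8, 0.78+6) = Beta(11.10, 6.78).
Mode of Beta(a,b) for a,b>1 is (a−1)/(a+b−2) = 10.10/15.88 = 0.6360.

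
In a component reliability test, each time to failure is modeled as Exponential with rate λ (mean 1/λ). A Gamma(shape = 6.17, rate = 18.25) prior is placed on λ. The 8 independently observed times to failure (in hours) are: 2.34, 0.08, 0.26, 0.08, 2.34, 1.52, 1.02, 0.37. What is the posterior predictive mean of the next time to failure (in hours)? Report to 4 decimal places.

1.9939

With a Gamma(shape α, rate β) prior on the exponential rate λ, the posterior after n observations with total T = Σxᵢ is Gamma(α+n, β+T).
Sum of observations T = 8.01 hours; n = 8.
Posterior: Gamma(6.17+8, 18.25+8.01) = Gamma(14.17, 26.26).
The predictive distribution for the next observation is Lomax; its mean is β/(α−1) = 26.26/13.17 = 1.9939.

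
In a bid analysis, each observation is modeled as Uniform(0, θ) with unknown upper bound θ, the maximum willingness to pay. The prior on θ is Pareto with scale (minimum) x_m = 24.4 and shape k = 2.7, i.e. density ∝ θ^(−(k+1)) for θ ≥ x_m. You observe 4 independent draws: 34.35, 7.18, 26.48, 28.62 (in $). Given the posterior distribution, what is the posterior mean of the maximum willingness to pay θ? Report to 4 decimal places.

A Pareto(scale x_m, shape k) prior on the upper bound θ of Uniform(0, θ) is conjugate: posterior is Pareto(max(x_m, max xᵢ), k + n).
Sample maximum = 34.35; prior scale x_m = 24.4 → posterior scale = max = 34.35.
Posterior shape = 2.7 + 4 = 6.7.
E[θ|data] = k·x_m/(k−1) = 6.7·34.35/5.7 = 40.3763.

40.3763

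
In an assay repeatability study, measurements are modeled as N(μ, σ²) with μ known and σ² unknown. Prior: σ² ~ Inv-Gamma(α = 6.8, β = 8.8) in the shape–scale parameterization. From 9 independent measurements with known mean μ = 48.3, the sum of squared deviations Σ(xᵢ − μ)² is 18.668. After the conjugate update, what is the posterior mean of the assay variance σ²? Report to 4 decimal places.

1.7606

With known mean μ and an Inverse-Gamma(α, β) prior on σ², the Normal likelihood is conjugate: posterior is Inv-Gamma(α + n/2, β + Σ(xᵢ−μ)²/2).
Posterior: Inv-Gamma(6.8 + 9/2, 8.8 + 18.668/2) = Inv-Gamma(11.30, 18.1340).
E[σ²|data] = β/(α−1) = 18.1340/10.30 = 1.7606.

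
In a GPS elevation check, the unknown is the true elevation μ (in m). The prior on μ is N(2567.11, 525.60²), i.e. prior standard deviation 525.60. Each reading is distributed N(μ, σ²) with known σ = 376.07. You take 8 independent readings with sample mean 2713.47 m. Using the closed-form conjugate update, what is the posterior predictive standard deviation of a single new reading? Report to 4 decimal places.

For Normal data with known variance σ², a Normal(μ₀, σ₀²) prior on μ is conjugate. Posterior precision = 1/σ₀² + n/σ²; posterior mean is the precision-weighted average of μ₀ and x̄.
σ₀² = 525.60² = 276255.36, σ² = 376.07² = 141428.6449; σ² + n·σ₀² = 141428.6449 + 8·276255.36 = 2351471.5249.
Posterior precision = 1/σ₀² + n/σ² = 1/276255.36 + 8/141428.6449 = (σ² + n·σ₀²)/(σ₀²σ²) = 2351471.5249/(276255.36·141428.6449); posterior variance σₙ² = σ₀²σ²/(σ² + n·σ₀²) = 276255.36·141428.6449/2351471.5249 = 16615.306967.
Predictive variance for one new observation = σₙ² + σ² = 276255.36·141428.6449/2351471.5249 + 141428.6449 = σ²·(σ₀² + 2351471.5249)/2351471.5249 = 141428.6449·2627726.8849/2351471.5249 = 158043.951867; SD = √(141428.6449·2627726.8849/2351471.5249) = 397.5474.

397.5474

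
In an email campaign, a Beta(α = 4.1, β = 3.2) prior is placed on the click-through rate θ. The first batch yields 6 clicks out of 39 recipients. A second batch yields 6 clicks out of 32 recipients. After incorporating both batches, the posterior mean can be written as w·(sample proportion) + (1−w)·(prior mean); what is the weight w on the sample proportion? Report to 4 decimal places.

0.9068

The Beta prior is conjugate to a Binomial/Bernoulli likelihood; the update adds successes to α and failures to β.
Total number of recipients: n = 39 + 32 = 71.
Posterior mean = (α₀+k)/(α₀+β₀+n) = [n/(α₀+β₀+n)]·(k/n) + [(α₀+β₀)/(α₀+β₀+n)]·α₀/(α₀+β₀), so only n and the prior enter the weight.
The weight on the data is w = n/(α₀+β₀+n) = 71/(4.1+3.2+71) = 71/78.3 = 0.9068.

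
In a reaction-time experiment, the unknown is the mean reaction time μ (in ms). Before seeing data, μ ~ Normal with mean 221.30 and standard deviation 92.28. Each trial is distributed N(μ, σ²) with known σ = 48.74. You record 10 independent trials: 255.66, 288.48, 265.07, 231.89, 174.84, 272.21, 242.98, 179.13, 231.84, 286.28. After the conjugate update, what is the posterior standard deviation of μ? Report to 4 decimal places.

15.2024

For Normal data with known variance σ², a Normal(μ₀, σ₀²) prior on μ is conjugate. Posterior precision = 1/σ₀² + n/σ²; posterior mean is the precision-weighted average of μ₀ and x̄.
σ₀² = 92.28² = 8515.5984, σ² = 48.74² = 2375.5876; σ² + n·σ₀² = 2375.5876 + 10·8515.5984 = 87531.5716.
Posterior precision = 1/σ₀² + n/σ² = 1/8515.5984 + 10/2375.5876 = (σ² + n·σ₀²)/(σ₀²σ²) = 87531.5716/(8515.5984·2375.5876); posterior variance σₙ² = σ₀²σ²/(σ² + n·σ₀²) = 8515.5984·2375.5876/87531.5716 = 231.111468.
Posterior SD = √σₙ² = √(8515.5984·2375.5876/87531.5716) = 15.2024.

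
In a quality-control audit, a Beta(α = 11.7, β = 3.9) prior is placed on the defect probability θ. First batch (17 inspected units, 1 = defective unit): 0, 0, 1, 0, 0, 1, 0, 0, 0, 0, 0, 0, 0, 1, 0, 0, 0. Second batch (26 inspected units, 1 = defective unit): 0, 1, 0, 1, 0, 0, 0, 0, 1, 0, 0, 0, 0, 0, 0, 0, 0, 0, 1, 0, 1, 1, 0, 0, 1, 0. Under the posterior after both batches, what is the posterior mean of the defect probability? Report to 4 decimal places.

The Beta prior is conjugate to a Binomial/Bernoulli likelihood; the update adds successes to α and failures to β.
After batch 1: Beta(11.7+3, 3.9+14) = Beta(14.7, 17.9).
After batch 2: Beta(14.7+7, 17.9+19) = Beta(21.7, 36.9).
Posterior mean = α/(α+β) = 21.7/58.6 = 0.3703.

0.3703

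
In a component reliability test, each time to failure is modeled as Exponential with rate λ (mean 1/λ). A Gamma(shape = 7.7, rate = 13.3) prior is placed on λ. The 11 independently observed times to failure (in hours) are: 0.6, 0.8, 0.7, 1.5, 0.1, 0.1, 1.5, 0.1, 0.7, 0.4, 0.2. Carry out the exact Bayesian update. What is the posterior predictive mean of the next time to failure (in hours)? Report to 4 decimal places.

1.1299

With a Gamma(shape α, rate β) prior on the exponential rate λ, the posterior after n observations with total T = Σxᵢ is Gamma(α+n, β+T).
Sum of observations T = 6.7 hours; n = 11.
Posterior: Gamma(7.7+11, 13.3+6.7) = Gamma(18.7, 20.0).
The predictive distribution for the next observation is Lomax; its mean is β/(α−1) = 20.0/17.7 = 1.1299.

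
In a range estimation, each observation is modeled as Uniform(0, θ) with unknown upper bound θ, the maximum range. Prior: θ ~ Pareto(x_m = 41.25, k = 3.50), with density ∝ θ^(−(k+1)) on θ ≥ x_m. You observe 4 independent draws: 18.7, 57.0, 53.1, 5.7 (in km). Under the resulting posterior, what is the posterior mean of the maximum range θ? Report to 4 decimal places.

65.7692

A Pareto(scale x_m, shape k) prior on the upper bound θ of Uniform(0, θ) is conjugate: posterior is Pareto(max(x_m, max xᵢ), k + n).
Sample maximum = 57.0; prior scale x_m = 41.25 → posterior scale = max = 57.00.
Posterior shape = 3.50 + 4 = 7.50.
E[θ|data] = k·x_m/(k−1) = 7.50·57.00/6.50 = 65.7692.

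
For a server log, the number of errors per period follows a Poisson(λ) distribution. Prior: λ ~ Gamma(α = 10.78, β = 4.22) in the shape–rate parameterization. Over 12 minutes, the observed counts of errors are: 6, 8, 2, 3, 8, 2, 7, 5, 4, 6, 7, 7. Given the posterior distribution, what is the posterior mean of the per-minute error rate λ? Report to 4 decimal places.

4.6720

With a Gamma(shape α, rate β) prior, the Poisson likelihood is conjugate: the posterior is Gamma(α + ΣXᵢ, β + n).
Sum of counts S = 65 over n = 12 minutes.
Posterior: Gamma(α+S, β+n) = Gamma(10.78+65, 4.22+12) = Gamma(75.78, 16.22).
Posterior mean = α/β = 75.78/16.22 = 4.6720.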